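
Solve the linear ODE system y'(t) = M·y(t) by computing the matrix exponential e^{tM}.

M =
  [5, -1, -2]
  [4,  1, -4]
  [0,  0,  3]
e^{tM} =
  [2*t*exp(3*t) + exp(3*t), -t*exp(3*t), -2*t*exp(3*t)]
  [4*t*exp(3*t), -2*t*exp(3*t) + exp(3*t), -4*t*exp(3*t)]
  [0, 0, exp(3*t)]

Strategy: write M = P · J · P⁻¹ where J is a Jordan canonical form, so e^{tM} = P · e^{tJ} · P⁻¹, and e^{tJ} can be computed block-by-block.

M has Jordan form
J =
  [3, 1, 0]
  [0, 3, 0]
  [0, 0, 3]
(up to reordering of blocks).

Per-block formulas:
  For a 2×2 Jordan block J_2(3): exp(t · J_2(3)) = e^(3t)·(I + t·N), where N is the 2×2 nilpotent shift.
  For a 1×1 block at λ = 3: exp(t · [3]) = [e^(3t)].

After assembling e^{tJ} and conjugating by P, we get:

e^{tM} =
  [2*t*exp(3*t) + exp(3*t), -t*exp(3*t), -2*t*exp(3*t)]
  [4*t*exp(3*t), -2*t*exp(3*t) + exp(3*t), -4*t*exp(3*t)]
  [0, 0, exp(3*t)]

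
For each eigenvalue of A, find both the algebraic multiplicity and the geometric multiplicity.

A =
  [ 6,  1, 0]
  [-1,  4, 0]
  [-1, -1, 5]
λ = 5: alg = 3, geom = 2

Step 1 — factor the characteristic polynomial to read off the algebraic multiplicities:
  χ_A(x) = (x - 5)^3

Step 2 — compute geometric multiplicities via the rank-nullity identity g(λ) = n − rank(A − λI):
  rank(A − (5)·I) = 1, so dim ker(A − (5)·I) = n − 1 = 2

Summary:
  λ = 5: algebraic multiplicity = 3, geometric multiplicity = 2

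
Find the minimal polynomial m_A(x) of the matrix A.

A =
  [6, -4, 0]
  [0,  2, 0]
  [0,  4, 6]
x^2 - 8*x + 12

The characteristic polynomial is χ_A(x) = (x - 6)^2*(x - 2), so the eigenvalues are known. The minimal polynomial is
  m_A(x) = Π_λ (x − λ)^{k_λ}
where k_λ is the size of the *largest* Jordan block for λ (equivalently, the smallest k with (A − λI)^k v = 0 for every generalised eigenvector v of λ).

  λ = 2: largest Jordan block has size 1, contributing (x − 2)
  λ = 6: largest Jordan block has size 1, contributing (x − 6)

So m_A(x) = (x - 6)*(x - 2) = x^2 - 8*x + 12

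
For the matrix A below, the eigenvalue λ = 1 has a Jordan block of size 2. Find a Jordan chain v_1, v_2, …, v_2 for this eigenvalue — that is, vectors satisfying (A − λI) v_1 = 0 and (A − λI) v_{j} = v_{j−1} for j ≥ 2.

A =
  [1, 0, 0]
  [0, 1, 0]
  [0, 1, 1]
A Jordan chain for λ = 1 of length 2:
v_1 = (0, 0, 1)ᵀ
v_2 = (0, 1, 0)ᵀ

Let N = A − (1)·I. We want v_2 with N^2 v_2 = 0 but N^1 v_2 ≠ 0; then v_{j-1} := N · v_j for j = 2, …, 2.

Pick v_2 = (0, 1, 0)ᵀ.
Then v_1 = N · v_2 = (0, 0, 1)ᵀ.

Sanity check: (A − (1)·I) v_1 = (0, 0, 0)ᵀ = 0. ✓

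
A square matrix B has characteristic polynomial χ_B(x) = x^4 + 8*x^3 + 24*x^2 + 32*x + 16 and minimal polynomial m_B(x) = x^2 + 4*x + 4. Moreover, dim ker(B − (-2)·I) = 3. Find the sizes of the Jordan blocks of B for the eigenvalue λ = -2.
Block sizes for λ = -2: [2, 1, 1]

Step 1 — from the characteristic polynomial, algebraic multiplicity of λ = -2 is 4. From dim ker(B − (-2)·I) = 3, there are exactly 3 Jordan blocks for λ = -2.
Step 2 — from the minimal polynomial, the factor (x + 2)^2 tells us the largest block for λ = -2 has size 2.
Step 3 — with total size 4, 3 blocks, and largest block 2, the block sizes (in nonincreasing order) are [2, 1, 1].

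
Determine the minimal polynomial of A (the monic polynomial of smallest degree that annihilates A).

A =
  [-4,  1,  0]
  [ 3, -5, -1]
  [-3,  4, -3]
x^3 + 12*x^2 + 48*x + 64

The characteristic polynomial is χ_A(x) = (x + 4)^3, so the eigenvalues are known. The minimal polynomial is
  m_A(x) = Π_λ (x − λ)^{k_λ}
where k_λ is the size of the *largest* Jordan block for λ (equivalently, the smallest k with (A − λI)^k v = 0 for every generalised eigenvector v of λ).

  λ = -4: largest Jordan block has size 3, contributing (x + 4)^3

So m_A(x) = (x + 4)^3 = x^3 + 12*x^2 + 48*x + 64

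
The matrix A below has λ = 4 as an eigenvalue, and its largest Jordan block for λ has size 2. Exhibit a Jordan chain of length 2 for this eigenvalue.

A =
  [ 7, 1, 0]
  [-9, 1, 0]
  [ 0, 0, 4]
A Jordan chain for λ = 4 of length 2:
v_1 = (3, -9, 0)ᵀ
v_2 = (1, 0, 0)ᵀ

Let N = A − (4)·I. We want v_2 with N^2 v_2 = 0 but N^1 v_2 ≠ 0; then v_{j-1} := N · v_j for j = 2, …, 2.

Pick v_2 = (1, 0, 0)ᵀ.
Then v_1 = N · v_2 = (3, -9, 0)ᵀ.

Sanity check: (A − (4)·I) v_1 = (0, 0, 0)ᵀ = 0. ✓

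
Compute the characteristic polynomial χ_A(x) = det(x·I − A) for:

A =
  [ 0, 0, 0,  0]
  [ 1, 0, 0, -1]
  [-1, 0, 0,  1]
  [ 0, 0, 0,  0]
x^4

Expanding det(x·I − A) (e.g. by cofactor expansion or by noting that A is similar to its Jordan form J, which has the same characteristic polynomial as A) gives
  χ_A(x) = x^4
which factors as x^4. The eigenvalues (with algebraic multiplicities) are λ = 0 with multiplicity 4.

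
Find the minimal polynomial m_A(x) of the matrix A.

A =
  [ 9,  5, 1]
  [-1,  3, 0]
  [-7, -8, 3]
x^3 - 15*x^2 + 75*x - 125

The characteristic polynomial is χ_A(x) = (x - 5)^3, so the eigenvalues are known. The minimal polynomial is
  m_A(x) = Π_λ (x − λ)^{k_λ}
where k_λ is the size of the *largest* Jordan block for λ (equivalently, the smallest k with (A − λI)^k v = 0 for every generalised eigenvector v of λ).

  λ = 5: largest Jordan block has size 3, contributing (x − 5)^3

So m_A(x) = (x - 5)^3 = x^3 - 15*x^2 + 75*x - 125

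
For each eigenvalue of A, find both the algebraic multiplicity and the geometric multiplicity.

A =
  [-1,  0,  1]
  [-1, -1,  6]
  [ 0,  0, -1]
λ = -1: alg = 3, geom = 1

Step 1 — factor the characteristic polynomial to read off the algebraic multiplicities:
  χ_A(x) = (x + 1)^3

Step 2 — compute geometric multiplicities via the rank-nullity identity g(λ) = n − rank(A − λI):
  rank(A − (-1)·I) = 2, so dim ker(A − (-1)·I) = n − 2 = 1

Summary:
  λ = -1: algebraic multiplicity = 3, geometric multiplicity = 1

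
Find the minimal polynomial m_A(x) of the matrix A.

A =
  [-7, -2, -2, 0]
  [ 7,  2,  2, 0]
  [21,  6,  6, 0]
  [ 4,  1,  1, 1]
x^2 - x

The characteristic polynomial is χ_A(x) = x^2*(x - 1)^2, so the eigenvalues are known. The minimal polynomial is
  m_A(x) = Π_λ (x − λ)^{k_λ}
where k_λ is the size of the *largest* Jordan block for λ (equivalently, the smallest k with (A − λI)^k v = 0 for every generalised eigenvector v of λ).

  λ = 0: largest Jordan block has size 1, contributing (x − 0)
  λ = 1: largest Jordan block has size 1, contributing (x − 1)

So m_A(x) = x*(x - 1) = x^2 - x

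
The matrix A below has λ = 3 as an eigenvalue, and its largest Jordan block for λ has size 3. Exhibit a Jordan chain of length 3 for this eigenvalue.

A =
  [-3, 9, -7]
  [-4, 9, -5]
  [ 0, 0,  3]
A Jordan chain for λ = 3 of length 3:
v_1 = (-3, -2, 0)ᵀ
v_2 = (-7, -5, 0)ᵀ
v_3 = (0, 0, 1)ᵀ

Let N = A − (3)·I. We want v_3 with N^3 v_3 = 0 but N^2 v_3 ≠ 0; then v_{j-1} := N · v_j for j = 3, …, 2.

Pick v_3 = (0, 0, 1)ᵀ.
Then v_2 = N · v_3 = (-7, -5, 0)ᵀ.
Then v_1 = N · v_2 = (-3, -2, 0)ᵀ.

Sanity check: (A − (3)·I) v_1 = (0, 0, 0)ᵀ = 0. ✓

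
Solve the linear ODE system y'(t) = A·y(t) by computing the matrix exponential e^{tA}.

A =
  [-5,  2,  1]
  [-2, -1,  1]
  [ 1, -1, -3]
e^{tA} =
  [t^2*exp(-3*t)/2 - 2*t*exp(-3*t) + exp(-3*t), -t^2*exp(-3*t)/2 + 2*t*exp(-3*t), t*exp(-3*t)]
  [t^2*exp(-3*t)/2 - 2*t*exp(-3*t), -t^2*exp(-3*t)/2 + 2*t*exp(-3*t) + exp(-3*t), t*exp(-3*t)]
  [t*exp(-3*t), -t*exp(-3*t), exp(-3*t)]

Strategy: write A = P · J · P⁻¹ where J is a Jordan canonical form, so e^{tA} = P · e^{tJ} · P⁻¹, and e^{tJ} can be computed block-by-block.

A has Jordan form
J =
  [-3,  1,  0]
  [ 0, -3,  1]
  [ 0,  0, -3]
(up to reordering of blocks).

Per-block formulas:
  For a 3×3 Jordan block J_3(-3): exp(t · J_3(-3)) = e^(-3t)·(I + t·N + (t^2/2)·N^2), where N is the 3×3 nilpotent shift.

After assembling e^{tJ} and conjugating by P, we get:

e^{tA} =
  [t^2*exp(-3*t)/2 - 2*t*exp(-3*t) + exp(-3*t), -t^2*exp(-3*t)/2 + 2*t*exp(-3*t), t*exp(-3*t)]
  [t^2*exp(-3*t)/2 - 2*t*exp(-3*t), -t^2*exp(-3*t)/2 + 2*t*exp(-3*t) + exp(-3*t), t*exp(-3*t)]
  [t*exp(-3*t), -t*exp(-3*t), exp(-3*t)]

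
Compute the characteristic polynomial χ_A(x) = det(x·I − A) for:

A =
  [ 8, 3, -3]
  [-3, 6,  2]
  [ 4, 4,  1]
x^3 - 15*x^2 + 75*x - 125

Expanding det(x·I − A) (e.g. by cofactor expansion or by noting that A is similar to its Jordan form J, which has the same characteristic polynomial as A) gives
  χ_A(x) = x^3 - 15*x^2 + 75*x - 125
which factors as (x - 5)^3. The eigenvalues (with algebraic multiplicities) are λ = 5 with multiplicity 3.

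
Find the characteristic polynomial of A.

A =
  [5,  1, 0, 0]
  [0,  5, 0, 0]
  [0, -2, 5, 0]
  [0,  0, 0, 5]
x^4 - 20*x^3 + 150*x^2 - 500*x + 625

Expanding det(x·I − A) (e.g. by cofactor expansion or by noting that A is similar to its Jordan form J, which has the same characteristic polynomial as A) gives
  χ_A(x) = x^4 - 20*x^3 + 150*x^2 - 500*x + 625
which factors as (x - 5)^4. The eigenvalues (with algebraic multiplicities) are λ = 5 with multiplicity 4.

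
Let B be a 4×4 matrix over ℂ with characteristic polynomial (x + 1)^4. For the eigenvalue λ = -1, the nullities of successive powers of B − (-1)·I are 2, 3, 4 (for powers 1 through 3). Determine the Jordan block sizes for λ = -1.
Block sizes for λ = -1: [3, 1]

From the dimensions of kernels of powers, the number of Jordan blocks of size at least j is d_j − d_{j−1} where d_j = dim ker(N^j) (with d_0 = 0). Computing the differences gives [2, 1, 1].
The number of blocks of size exactly k is (#blocks of size ≥ k) − (#blocks of size ≥ k + 1), so the partition is: 1 block(s) of size 1, 1 block(s) of size 3.
In nonincreasing order the block sizes are [3, 1].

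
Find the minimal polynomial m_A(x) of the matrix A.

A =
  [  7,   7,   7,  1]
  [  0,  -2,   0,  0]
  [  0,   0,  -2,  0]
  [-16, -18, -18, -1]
x^3 - 4*x^2 - 3*x + 18

The characteristic polynomial is χ_A(x) = (x - 3)^2*(x + 2)^2, so the eigenvalues are known. The minimal polynomial is
  m_A(x) = Π_λ (x − λ)^{k_λ}
where k_λ is the size of the *largest* Jordan block for λ (equivalently, the smallest k with (A − λI)^k v = 0 for every generalised eigenvector v of λ).

  λ = -2: largest Jordan block has size 1, contributing (x + 2)
  λ = 3: largest Jordan block has size 2, contributing (x − 3)^2

So m_A(x) = (x - 3)^2*(x + 2) = x^3 - 4*x^2 - 3*x + 18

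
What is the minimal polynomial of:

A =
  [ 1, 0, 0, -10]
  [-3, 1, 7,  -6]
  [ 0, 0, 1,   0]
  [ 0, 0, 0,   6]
x^3 - 8*x^2 + 13*x - 6

The characteristic polynomial is χ_A(x) = (x - 6)*(x - 1)^3, so the eigenvalues are known. The minimal polynomial is
  m_A(x) = Π_λ (x − λ)^{k_λ}
where k_λ is the size of the *largest* Jordan block for λ (equivalently, the smallest k with (A − λI)^k v = 0 for every generalised eigenvector v of λ).

  λ = 1: largest Jordan block has size 2, contributing (x − 1)^2
  λ = 6: largest Jordan block has size 1, contributing (x − 6)

So m_A(x) = (x - 6)*(x - 1)^2 = x^3 - 8*x^2 + 13*x - 6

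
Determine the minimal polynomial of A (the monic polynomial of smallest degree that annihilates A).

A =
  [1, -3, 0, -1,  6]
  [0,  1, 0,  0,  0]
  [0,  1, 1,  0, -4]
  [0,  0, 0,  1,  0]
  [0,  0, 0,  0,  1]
x^2 - 2*x + 1

The characteristic polynomial is χ_A(x) = (x - 1)^5, so the eigenvalues are known. The minimal polynomial is
  m_A(x) = Π_λ (x − λ)^{k_λ}
where k_λ is the size of the *largest* Jordan block for λ (equivalently, the smallest k with (A − λI)^k v = 0 for every generalised eigenvector v of λ).

  λ = 1: largest Jordan block has size 2, contributing (x − 1)^2

So m_A(x) = (x - 1)^2 = x^2 - 2*x + 1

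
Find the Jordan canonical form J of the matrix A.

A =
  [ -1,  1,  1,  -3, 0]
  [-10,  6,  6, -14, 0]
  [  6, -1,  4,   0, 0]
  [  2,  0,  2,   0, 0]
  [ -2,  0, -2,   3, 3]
J_2(2) ⊕ J_1(2) ⊕ J_1(3) ⊕ J_1(3)

The characteristic polynomial is
  det(x·I − A) = x^5 - 12*x^4 + 57*x^3 - 134*x^2 + 156*x - 72 = (x - 3)^2*(x - 2)^3

Eigenvalues and multiplicities (the geometric multiplicity of λ is n − rank(A − λI), which equals the number of Jordan blocks for λ):
  λ = 2: algebraic multiplicity = 3, geometric multiplicity = 2
  λ = 3: algebraic multiplicity = 2, geometric multiplicity = 2

Determining the block sizes for each eigenvalue:
  λ = 2: 2 blocks summing to 3 forces exactly one block of size 2 and the rest size 1 → block sizes [2, 1]
  λ = 3: gm = am = 2, so every block has size 1 → block sizes [1, 1]

Assembling the blocks gives a Jordan form
J =
  [2, 1, 0, 0, 0]
  [0, 2, 0, 0, 0]
  [0, 0, 2, 0, 0]
  [0, 0, 0, 3, 0]
  [0, 0, 0, 0, 3]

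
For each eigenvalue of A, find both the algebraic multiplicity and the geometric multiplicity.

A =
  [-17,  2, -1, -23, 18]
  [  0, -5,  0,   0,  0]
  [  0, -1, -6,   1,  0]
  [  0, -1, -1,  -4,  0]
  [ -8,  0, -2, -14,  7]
λ = -5: alg = 5, geom = 3

Step 1 — factor the characteristic polynomial to read off the algebraic multiplicities:
  χ_A(x) = (x + 5)^5

Step 2 — compute geometric multiplicities via the rank-nullity identity g(λ) = n − rank(A − λI):
  rank(A − (-5)·I) = 2, so dim ker(A − (-5)·I) = n − 2 = 3

Summary:
  λ = -5: algebraic multiplicity = 5, geometric multiplicity = 3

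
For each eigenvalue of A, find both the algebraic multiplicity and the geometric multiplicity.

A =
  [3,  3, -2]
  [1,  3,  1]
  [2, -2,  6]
λ = 4: alg = 3, geom = 1

Step 1 — factor the characteristic polynomial to read off the algebraic multiplicities:
  χ_A(x) = (x - 4)^3

Step 2 — compute geometric multiplicities via the rank-nullity identity g(λ) = n − rank(A − λI):
  rank(A − (4)·I) = 2, so dim ker(A − (4)·I) = n − 2 = 1

Summary:
  λ = 4: algebraic multiplicity = 3, geometric multiplicity = 1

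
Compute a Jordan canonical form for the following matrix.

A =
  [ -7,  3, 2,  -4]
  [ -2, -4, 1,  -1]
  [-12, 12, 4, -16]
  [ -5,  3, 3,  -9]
J_3(-4) ⊕ J_1(-4)

The characteristic polynomial is
  det(x·I − A) = x^4 + 16*x^3 + 96*x^2 + 256*x + 256 = (x + 4)^4

Eigenvalues and multiplicities (the geometric multiplicity of λ is n − rank(A − λI), which equals the number of Jordan blocks for λ):
  λ = -4: algebraic multiplicity = 4, geometric multiplicity = 2

Determining the block sizes for each eigenvalue:
  λ = -4: with am = 4 and gm = 2, the partition is not yet determined (e.g. several partitions of 4 into 2 parts exist). Let N = A − (-4)·I. Computing rank(N^1) = 2, rank(N^2) = 1, rank(N^3) = 0; the number of blocks of size ≥ j is rank(N^{j−1}) − rank(N^j), giving [2, 1, 1]. So we have 1 block(s) of size 3, 1 block(s) of size 1 → block sizes [3, 1]

Assembling the blocks gives a Jordan form
J =
  [-4,  1,  0,  0]
  [ 0, -4,  1,  0]
  [ 0,  0, -4,  0]
  [ 0,  0,  0, -4]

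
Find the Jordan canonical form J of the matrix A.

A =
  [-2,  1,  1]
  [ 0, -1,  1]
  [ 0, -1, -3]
J_2(-2) ⊕ J_1(-2)

The characteristic polynomial is
  det(x·I − A) = x^3 + 6*x^2 + 12*x + 8 = (x + 2)^3

Eigenvalues and multiplicities (the geometric multiplicity of λ is n − rank(A − λI), which equals the number of Jordan blocks for λ):
  λ = -2: algebraic multiplicity = 3, geometric multiplicity = 2

Determining the block sizes for each eigenvalue:
  λ = -2: 2 blocks summing to 3 forces exactly one block of size 2 and the rest size 1 → block sizes [2, 1]

Assembling the blocks gives a Jordan form
J =
  [-2,  1,  0]
  [ 0, -2,  0]
  [ 0,  0, -2]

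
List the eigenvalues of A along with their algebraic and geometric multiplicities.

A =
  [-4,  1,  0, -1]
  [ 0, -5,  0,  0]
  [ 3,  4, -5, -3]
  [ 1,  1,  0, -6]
λ = -5: alg = 4, geom = 2

Step 1 — factor the characteristic polynomial to read off the algebraic multiplicities:
  χ_A(x) = (x + 5)^4

Step 2 — compute geometric multiplicities via the rank-nullity identity g(λ) = n − rank(A − λI):
  rank(A − (-5)·I) = 2, so dim ker(A − (-5)·I) = n − 2 = 2

Summary:
  λ = -5: algebraic multiplicity = 4, geometric multiplicity = 2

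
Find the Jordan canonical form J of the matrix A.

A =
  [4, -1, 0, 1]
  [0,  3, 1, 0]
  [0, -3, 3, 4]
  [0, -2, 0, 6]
J_3(4) ⊕ J_1(4)

The characteristic polynomial is
  det(x·I − A) = x^4 - 16*x^3 + 96*x^2 - 256*x + 256 = (x - 4)^4

Eigenvalues and multiplicities (the geometric multiplicity of λ is n − rank(A − λI), which equals the number of Jordan blocks for λ):
  λ = 4: algebraic multiplicity = 4, geometric multiplicity = 2

Determining the block sizes for each eigenvalue:
  λ = 4: with am = 4 and gm = 2, the partition is not yet determined (e.g. several partitions of 4 into 2 parts exist). Let N = A − (4)·I. Computing rank(N^1) = 2, rank(N^2) = 1, rank(N^3) = 0; the number of blocks of size ≥ j is rank(N^{j−1}) − rank(N^j), giving [2, 1, 1]. So we have 1 block(s) of size 3, 1 block(s) of size 1 → block sizes [3, 1]

Assembling the blocks gives a Jordan form
J =
  [4, 1, 0, 0]
  [0, 4, 1, 0]
  [0, 0, 4, 0]
  [0, 0, 0, 4]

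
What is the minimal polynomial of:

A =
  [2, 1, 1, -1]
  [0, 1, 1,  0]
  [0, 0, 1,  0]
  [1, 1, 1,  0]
x^3 - 3*x^2 + 3*x - 1

The characteristic polynomial is χ_A(x) = (x - 1)^4, so the eigenvalues are known. The minimal polynomial is
  m_A(x) = Π_λ (x − λ)^{k_λ}
where k_λ is the size of the *largest* Jordan block for λ (equivalently, the smallest k with (A − λI)^k v = 0 for every generalised eigenvector v of λ).

  λ = 1: largest Jordan block has size 3, contributing (x − 1)^3

So m_A(x) = (x - 1)^3 = x^3 - 3*x^2 + 3*x - 1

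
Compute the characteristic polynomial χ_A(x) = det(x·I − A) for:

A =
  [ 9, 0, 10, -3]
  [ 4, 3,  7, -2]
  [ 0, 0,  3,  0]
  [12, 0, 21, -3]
x^4 - 12*x^3 + 54*x^2 - 108*x + 81

Expanding det(x·I − A) (e.g. by cofactor expansion or by noting that A is similar to its Jordan form J, which has the same characteristic polynomial as A) gives
  χ_A(x) = x^4 - 12*x^3 + 54*x^2 - 108*x + 81
which factors as (x - 3)^4. The eigenvalues (with algebraic multiplicities) are λ = 3 with multiplicity 4.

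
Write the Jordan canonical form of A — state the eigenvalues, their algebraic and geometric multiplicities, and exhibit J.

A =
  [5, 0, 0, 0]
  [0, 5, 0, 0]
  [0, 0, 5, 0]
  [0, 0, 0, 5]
J_1(5) ⊕ J_1(5) ⊕ J_1(5) ⊕ J_1(5)

The characteristic polynomial is
  det(x·I − A) = x^4 - 20*x^3 + 150*x^2 - 500*x + 625 = (x - 5)^4

Eigenvalues and multiplicities (the geometric multiplicity of λ is n − rank(A − λI), which equals the number of Jordan blocks for λ):
  λ = 5: algebraic multiplicity = 4, geometric multiplicity = 4

Determining the block sizes for each eigenvalue:
  λ = 5: gm = am = 4, so every block has size 1 → block sizes [1, 1, 1, 1]

Assembling the blocks gives a Jordan form
J =
  [5, 0, 0, 0]
  [0, 5, 0, 0]
  [0, 0, 5, 0]
  [0, 0, 0, 5]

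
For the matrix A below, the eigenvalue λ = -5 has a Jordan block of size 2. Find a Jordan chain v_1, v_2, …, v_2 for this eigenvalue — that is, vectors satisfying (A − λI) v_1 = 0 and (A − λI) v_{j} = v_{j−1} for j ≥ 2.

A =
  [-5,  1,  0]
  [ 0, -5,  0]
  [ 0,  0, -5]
A Jordan chain for λ = -5 of length 2:
v_1 = (1, 0, 0)ᵀ
v_2 = (0, 1, 0)ᵀ

Let N = A − (-5)·I. We want v_2 with N^2 v_2 = 0 but N^1 v_2 ≠ 0; then v_{j-1} := N · v_j for j = 2, …, 2.

Pick v_2 = (0, 1, 0)ᵀ.
Then v_1 = N · v_2 = (1, 0, 0)ᵀ.

Sanity check: (A − (-5)·I) v_1 = (0, 0, 0)ᵀ = 0. ✓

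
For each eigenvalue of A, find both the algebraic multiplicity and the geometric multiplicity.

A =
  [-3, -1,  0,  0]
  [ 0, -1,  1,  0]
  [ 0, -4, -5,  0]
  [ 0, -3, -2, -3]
λ = -3: alg = 4, geom = 2

Step 1 — factor the characteristic polynomial to read off the algebraic multiplicities:
  χ_A(x) = (x + 3)^4

Step 2 — compute geometric multiplicities via the rank-nullity identity g(λ) = n − rank(A − λI):
  rank(A − (-3)·I) = 2, so dim ker(A − (-3)·I) = n − 2 = 2

Summary:
  λ = -3: algebraic multiplicity = 4, geometric multiplicity = 2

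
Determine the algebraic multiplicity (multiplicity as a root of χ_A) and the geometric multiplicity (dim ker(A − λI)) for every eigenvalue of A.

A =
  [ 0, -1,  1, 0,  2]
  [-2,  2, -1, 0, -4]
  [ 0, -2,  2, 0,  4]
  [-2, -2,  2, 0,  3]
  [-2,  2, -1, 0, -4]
λ = 0: alg = 5, geom = 2

Step 1 — factor the characteristic polynomial to read off the algebraic multiplicities:
  χ_A(x) = x^5

Step 2 — compute geometric multiplicities via the rank-nullity identity g(λ) = n − rank(A − λI):
  rank(A − (0)·I) = 3, so dim ker(A − (0)·I) = n − 3 = 2

Summary:
  λ = 0: algebraic multiplicity = 5, geometric multiplicity = 2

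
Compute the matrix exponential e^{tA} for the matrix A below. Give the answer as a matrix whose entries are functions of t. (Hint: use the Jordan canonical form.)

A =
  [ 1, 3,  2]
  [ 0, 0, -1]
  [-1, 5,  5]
e^{tA} =
  [-t^2*exp(2*t)/2 - t*exp(2*t) + exp(2*t), t^2*exp(2*t)/2 + 3*t*exp(2*t), t^2*exp(2*t)/2 + 2*t*exp(2*t)]
  [t^2*exp(2*t)/2, -t^2*exp(2*t)/2 - 2*t*exp(2*t) + exp(2*t), -t^2*exp(2*t)/2 - t*exp(2*t)]
  [-t^2*exp(2*t) - t*exp(2*t), t^2*exp(2*t) + 5*t*exp(2*t), t^2*exp(2*t) + 3*t*exp(2*t) + exp(2*t)]

Strategy: write A = P · J · P⁻¹ where J is a Jordan canonical form, so e^{tA} = P · e^{tJ} · P⁻¹, and e^{tJ} can be computed block-by-block.

A has Jordan form
J =
  [2, 1, 0]
  [0, 2, 1]
  [0, 0, 2]
(up to reordering of blocks).

Per-block formulas:
  For a 3×3 Jordan block J_3(2): exp(t · J_3(2)) = e^(2t)·(I + t·N + (t^2/2)·N^2), where N is the 3×3 nilpotent shift.

After assembling e^{tJ} and conjugating by P, we get:

e^{tA} =
  [-t^2*exp(2*t)/2 - t*exp(2*t) + exp(2*t), t^2*exp(2*t)/2 + 3*t*exp(2*t), t^2*exp(2*t)/2 + 2*t*exp(2*t)]
  [t^2*exp(2*t)/2, -t^2*exp(2*t)/2 - 2*t*exp(2*t) + exp(2*t), -t^2*exp(2*t)/2 - t*exp(2*t)]
  [-t^2*exp(2*t) - t*exp(2*t), t^2*exp(2*t) + 5*t*exp(2*t), t^2*exp(2*t) + 3*t*exp(2*t) + exp(2*t)]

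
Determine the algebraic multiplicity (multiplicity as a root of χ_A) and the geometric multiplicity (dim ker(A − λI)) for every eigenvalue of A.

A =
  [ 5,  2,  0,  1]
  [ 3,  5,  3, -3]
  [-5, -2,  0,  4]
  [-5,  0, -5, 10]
λ = 5: alg = 4, geom = 2

Step 1 — factor the characteristic polynomial to read off the algebraic multiplicities:
  χ_A(x) = (x - 5)^4

Step 2 — compute geometric multiplicities via the rank-nullity identity g(λ) = n − rank(A − λI):
  rank(A − (5)·I) = 2, so dim ker(A − (5)·I) = n − 2 = 2

Summary:
  λ = 5: algebraic multiplicity = 4, geometric multiplicity = 2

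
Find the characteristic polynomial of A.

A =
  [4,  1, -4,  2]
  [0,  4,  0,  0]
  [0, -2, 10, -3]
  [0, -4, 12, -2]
x^4 - 16*x^3 + 96*x^2 - 256*x + 256

Expanding det(x·I − A) (e.g. by cofactor expansion or by noting that A is similar to its Jordan form J, which has the same characteristic polynomial as A) gives
  χ_A(x) = x^4 - 16*x^3 + 96*x^2 - 256*x + 256
which factors as (x - 4)^4. The eigenvalues (with algebraic multiplicities) are λ = 4 with multiplicity 4.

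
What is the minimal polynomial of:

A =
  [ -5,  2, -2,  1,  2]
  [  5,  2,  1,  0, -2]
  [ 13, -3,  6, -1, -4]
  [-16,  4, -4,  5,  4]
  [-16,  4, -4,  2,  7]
x^2 - 6*x + 9

The characteristic polynomial is χ_A(x) = (x - 3)^5, so the eigenvalues are known. The minimal polynomial is
  m_A(x) = Π_λ (x − λ)^{k_λ}
where k_λ is the size of the *largest* Jordan block for λ (equivalently, the smallest k with (A − λI)^k v = 0 for every generalised eigenvector v of λ).

  λ = 3: largest Jordan block has size 2, contributing (x − 3)^2

So m_A(x) = (x - 3)^2 = x^2 - 6*x + 9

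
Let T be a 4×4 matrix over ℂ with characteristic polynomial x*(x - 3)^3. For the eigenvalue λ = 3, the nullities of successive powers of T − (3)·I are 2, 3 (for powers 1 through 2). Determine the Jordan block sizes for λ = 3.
Block sizes for λ = 3: [2, 1]

From the dimensions of kernels of powers, the number of Jordan blocks of size at least j is d_j − d_{j−1} where d_j = dim ker(N^j) (with d_0 = 0). Computing the differences gives [2, 1].
The number of blocks of size exactly k is (#blocks of size ≥ k) − (#blocks of size ≥ k + 1), so the partition is: 1 block(s) of size 1, 1 block(s) of size 2.
In nonincreasing order the block sizes are [2, 1].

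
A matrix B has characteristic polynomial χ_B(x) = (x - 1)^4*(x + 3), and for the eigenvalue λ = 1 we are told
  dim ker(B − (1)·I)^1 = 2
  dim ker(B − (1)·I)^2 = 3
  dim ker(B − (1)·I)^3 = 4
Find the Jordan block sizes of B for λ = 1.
Block sizes for λ = 1: [3, 1]

From the dimensions of kernels of powers, the number of Jordan blocks of size at least j is d_j − d_{j−1} where d_j = dim ker(N^j) (with d_0 = 0). Computing the differences gives [2, 1, 1].
The number of blocks of size exactly k is (#blocks of size ≥ k) − (#blocks of size ≥ k + 1), so the partition is: 1 block(s) of size 1, 1 block(s) of size 3.
In nonincreasing order the block sizes are [3, 1].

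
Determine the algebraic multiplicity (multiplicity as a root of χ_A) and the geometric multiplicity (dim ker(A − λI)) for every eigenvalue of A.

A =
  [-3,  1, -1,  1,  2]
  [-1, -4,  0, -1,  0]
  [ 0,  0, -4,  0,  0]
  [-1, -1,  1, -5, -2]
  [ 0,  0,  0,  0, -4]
λ = -4: alg = 5, geom = 3

Step 1 — factor the characteristic polynomial to read off the algebraic multiplicities:
  χ_A(x) = (x + 4)^5

Step 2 — compute geometric multiplicities via the rank-nullity identity g(λ) = n − rank(A − λI):
  rank(A − (-4)·I) = 2, so dim ker(A − (-4)·I) = n − 2 = 3

Summary:
  λ = -4: algebraic multiplicity = 5, geometric multiplicity = 3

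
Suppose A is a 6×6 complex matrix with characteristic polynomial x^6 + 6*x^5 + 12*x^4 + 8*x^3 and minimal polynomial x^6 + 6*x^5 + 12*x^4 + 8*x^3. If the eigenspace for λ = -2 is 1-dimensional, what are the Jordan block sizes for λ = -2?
Block sizes for λ = -2: [3]

Step 1 — from the characteristic polynomial, algebraic multiplicity of λ = -2 is 3. From dim ker(A − (-2)·I) = 1, there are exactly 1 Jordan blocks for λ = -2.
Step 2 — from the minimal polynomial, the factor (x + 2)^3 tells us the largest block for λ = -2 has size 3.
Step 3 — with total size 3, 1 blocks, and largest block 3, the block sizes (in nonincreasing order) are [3].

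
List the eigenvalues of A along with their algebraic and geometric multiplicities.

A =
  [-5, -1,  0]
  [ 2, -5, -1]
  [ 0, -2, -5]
λ = -5: alg = 3, geom = 1

Step 1 — factor the characteristic polynomial to read off the algebraic multiplicities:
  χ_A(x) = (x + 5)^3

Step 2 — compute geometric multiplicities via the rank-nullity identity g(λ) = n − rank(A − λI):
  rank(A − (-5)·I) = 2, so dim ker(A − (-5)·I) = n − 2 = 1

Summary:
  λ = -5: algebraic multiplicity = 3, geometric multiplicity = 1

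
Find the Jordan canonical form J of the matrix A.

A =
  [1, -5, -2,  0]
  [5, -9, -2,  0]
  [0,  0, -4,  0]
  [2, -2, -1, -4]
J_2(-4) ⊕ J_2(-4)

The characteristic polynomial is
  det(x·I − A) = x^4 + 16*x^3 + 96*x^2 + 256*x + 256 = (x + 4)^4

Eigenvalues and multiplicities (the geometric multiplicity of λ is n − rank(A − λI), which equals the number of Jordan blocks for λ):
  λ = -4: algebraic multiplicity = 4, geometric multiplicity = 2

Determining the block sizes for each eigenvalue:
  λ = -4: with am = 4 and gm = 2, the partition is not yet determined (e.g. several partitions of 4 into 2 parts exist). Let N = A − (-4)·I. Computing rank(N^1) = 2, rank(N^2) = 0; the number of blocks of size ≥ j is rank(N^{j−1}) − rank(N^j), giving [2, 2]. So we have 2 block(s) of size 2 → block sizes [2, 2]

Assembling the blocks gives a Jordan form
J =
  [-4,  1,  0,  0]
  [ 0, -4,  0,  0]
  [ 0,  0, -4,  1]
  [ 0,  0,  0, -4]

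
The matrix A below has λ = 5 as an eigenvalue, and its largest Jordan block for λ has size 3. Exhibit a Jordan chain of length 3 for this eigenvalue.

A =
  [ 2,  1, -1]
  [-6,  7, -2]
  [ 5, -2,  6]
A Jordan chain for λ = 5 of length 3:
v_1 = (-2, -4, 2)ᵀ
v_2 = (-3, -6, 5)ᵀ
v_3 = (1, 0, 0)ᵀ

Let N = A − (5)·I. We want v_3 with N^3 v_3 = 0 but N^2 v_3 ≠ 0; then v_{j-1} := N · v_j for j = 3, …, 2.

Pick v_3 = (1, 0, 0)ᵀ.
Then v_2 = N · v_3 = (-3, -6, 5)ᵀ.
Then v_1 = N · v_2 = (-2, -4, 2)ᵀ.

Sanity check: (A − (5)·I) v_1 = (0, 0, 0)ᵀ = 0. ✓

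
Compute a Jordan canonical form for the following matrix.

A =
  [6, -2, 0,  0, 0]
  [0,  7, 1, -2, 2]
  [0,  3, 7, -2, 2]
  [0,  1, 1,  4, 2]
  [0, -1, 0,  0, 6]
J_3(6) ⊕ J_1(6) ⊕ J_1(6)

The characteristic polynomial is
  det(x·I − A) = x^5 - 30*x^4 + 360*x^3 - 2160*x^2 + 6480*x - 7776 = (x - 6)^5

Eigenvalues and multiplicities (the geometric multiplicity of λ is n − rank(A − λI), which equals the number of Jordan blocks for λ):
  λ = 6: algebraic multiplicity = 5, geometric multiplicity = 3

Determining the block sizes for each eigenvalue:
  λ = 6: with am = 5 and gm = 3, the partition is not yet determined (e.g. several partitions of 5 into 3 parts exist). Let N = A − (6)·I. Computing rank(N^1) = 2, rank(N^2) = 1, rank(N^3) = 0; the number of blocks of size ≥ j is rank(N^{j−1}) − rank(N^j), giving [3, 1, 1]. So we have 1 block(s) of size 3, 2 block(s) of size 1 → block sizes [3, 1, 1]

Assembling the blocks gives a Jordan form
J =
  [6, 1, 0, 0, 0]
  [0, 6, 1, 0, 0]
  [0, 0, 6, 0, 0]
  [0, 0, 0, 6, 0]
  [0, 0, 0, 0, 6]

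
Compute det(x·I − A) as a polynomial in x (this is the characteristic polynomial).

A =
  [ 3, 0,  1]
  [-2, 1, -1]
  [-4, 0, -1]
x^3 - 3*x^2 + 3*x - 1

Expanding det(x·I − A) (e.g. by cofactor expansion or by noting that A is similar to its Jordan form J, which has the same characteristic polynomial as A) gives
  χ_A(x) = x^3 - 3*x^2 + 3*x - 1
which factors as (x - 1)^3. The eigenvalues (with algebraic multiplicities) are λ = 1 with multiplicity 3.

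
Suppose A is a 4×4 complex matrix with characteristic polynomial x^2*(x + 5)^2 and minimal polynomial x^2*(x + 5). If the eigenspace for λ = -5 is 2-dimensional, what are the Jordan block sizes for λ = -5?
Block sizes for λ = -5: [1, 1]

Step 1 — from the characteristic polynomial, algebraic multiplicity of λ = -5 is 2. From dim ker(A − (-5)·I) = 2, there are exactly 2 Jordan blocks for λ = -5.
Step 2 — from the minimal polynomial, the factor (x + 5) tells us the largest block for λ = -5 has size 1.
Step 3 — with total size 2, 2 blocks, and largest block 1, the block sizes (in nonincreasing order) are [1, 1].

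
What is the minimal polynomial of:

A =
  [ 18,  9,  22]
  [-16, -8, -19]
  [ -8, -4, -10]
x^3

The characteristic polynomial is χ_A(x) = x^3, so the eigenvalues are known. The minimal polynomial is
  m_A(x) = Π_λ (x − λ)^{k_λ}
where k_λ is the size of the *largest* Jordan block for λ (equivalently, the smallest k with (A − λI)^k v = 0 for every generalised eigenvector v of λ).

  λ = 0: largest Jordan block has size 3, contributing (x − 0)^3

So m_A(x) = x^3 = x^3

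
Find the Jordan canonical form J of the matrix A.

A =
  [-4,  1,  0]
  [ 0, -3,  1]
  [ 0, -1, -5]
J_3(-4)

The characteristic polynomial is
  det(x·I − A) = x^3 + 12*x^2 + 48*x + 64 = (x + 4)^3

Eigenvalues and multiplicities (the geometric multiplicity of λ is n − rank(A − λI), which equals the number of Jordan blocks for λ):
  λ = -4: algebraic multiplicity = 3, geometric multiplicity = 1

Determining the block sizes for each eigenvalue:
  λ = -4: one block (gm = 1), so the single block has size am = 3 → block sizes [3]

Assembling the blocks gives a Jordan form
J =
  [-4,  1,  0]
  [ 0, -4,  1]
  [ 0,  0, -4]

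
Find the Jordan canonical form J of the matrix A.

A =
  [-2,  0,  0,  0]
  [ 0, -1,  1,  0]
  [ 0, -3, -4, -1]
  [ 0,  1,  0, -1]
J_3(-2) ⊕ J_1(-2)

The characteristic polynomial is
  det(x·I − A) = x^4 + 8*x^3 + 24*x^2 + 32*x + 16 = (x + 2)^4

Eigenvalues and multiplicities (the geometric multiplicity of λ is n − rank(A − λI), which equals the number of Jordan blocks for λ):
  λ = -2: algebraic multiplicity = 4, geometric multiplicity = 2

Determining the block sizes for each eigenvalue:
  λ = -2: with am = 4 and gm = 2, the partition is not yet determined (e.g. several partitions of 4 into 2 parts exist). Let N = A − (-2)·I. Computing rank(N^1) = 2, rank(N^2) = 1, rank(N^3) = 0; the number of blocks of size ≥ j is rank(N^{j−1}) − rank(N^j), giving [2, 1, 1]. So we have 1 block(s) of size 3, 1 block(s) of size 1 → block sizes [3, 1]

Assembling the blocks gives a Jordan form
J =
  [-2,  1,  0,  0]
  [ 0, -2,  1,  0]
  [ 0,  0, -2,  0]
  [ 0,  0,  0, -2]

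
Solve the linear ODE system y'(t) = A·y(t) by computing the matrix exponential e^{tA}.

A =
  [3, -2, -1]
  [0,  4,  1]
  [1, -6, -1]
e^{tA} =
  [t*exp(2*t) + exp(2*t), -2*t*exp(2*t), -t*exp(2*t)]
  [t^2*exp(2*t)/2, -t^2*exp(2*t) + 2*t*exp(2*t) + exp(2*t), -t^2*exp(2*t)/2 + t*exp(2*t)]
  [-t^2*exp(2*t) + t*exp(2*t), 2*t^2*exp(2*t) - 6*t*exp(2*t), t^2*exp(2*t) - 3*t*exp(2*t) + exp(2*t)]

Strategy: write A = P · J · P⁻¹ where J is a Jordan canonical form, so e^{tA} = P · e^{tJ} · P⁻¹, and e^{tJ} can be computed block-by-block.

A has Jordan form
J =
  [2, 1, 0]
  [0, 2, 1]
  [0, 0, 2]
(up to reordering of blocks).

Per-block formulas:
  For a 3×3 Jordan block J_3(2): exp(t · J_3(2)) = e^(2t)·(I + t·N + (t^2/2)·N^2), where N is the 3×3 nilpotent shift.

After assembling e^{tJ} and conjugating by P, we get:

e^{tA} =
  [t*exp(2*t) + exp(2*t), -2*t*exp(2*t), -t*exp(2*t)]
  [t^2*exp(2*t)/2, -t^2*exp(2*t) + 2*t*exp(2*t) + exp(2*t), -t^2*exp(2*t)/2 + t*exp(2*t)]
  [-t^2*exp(2*t) + t*exp(2*t), 2*t^2*exp(2*t) - 6*t*exp(2*t), t^2*exp(2*t) - 3*t*exp(2*t) + exp(2*t)]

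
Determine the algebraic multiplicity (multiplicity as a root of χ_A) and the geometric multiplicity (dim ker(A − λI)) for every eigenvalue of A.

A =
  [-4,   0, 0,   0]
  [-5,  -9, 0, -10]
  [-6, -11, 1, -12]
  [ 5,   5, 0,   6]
λ = -4: alg = 2, geom = 2; λ = 1: alg = 2, geom = 1

Step 1 — factor the characteristic polynomial to read off the algebraic multiplicities:
  χ_A(x) = (x - 1)^2*(x + 4)^2

Step 2 — compute geometric multiplicities via the rank-nullity identity g(λ) = n − rank(A − λI):
  rank(A − (-4)·I) = 2, so dim ker(A − (-4)·I) = n − 2 = 2
  rank(A − (1)·I) = 3, so dim ker(A − (1)·I) = n − 3 = 1

Summary:
  λ = -4: algebraic multiplicity = 2, geometric multiplicity = 2
  λ = 1: algebraic multiplicity = 2, geometric multiplicity = 1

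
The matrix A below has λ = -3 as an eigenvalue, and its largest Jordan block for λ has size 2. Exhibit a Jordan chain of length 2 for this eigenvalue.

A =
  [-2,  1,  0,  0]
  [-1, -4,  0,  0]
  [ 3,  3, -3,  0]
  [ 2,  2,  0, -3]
A Jordan chain for λ = -3 of length 2:
v_1 = (1, -1, 3, 2)ᵀ
v_2 = (1, 0, 0, 0)ᵀ

Let N = A − (-3)·I. We want v_2 with N^2 v_2 = 0 but N^1 v_2 ≠ 0; then v_{j-1} := N · v_j for j = 2, …, 2.

Pick v_2 = (1, 0, 0, 0)ᵀ.
Then v_1 = N · v_2 = (1, -1, 3, 2)ᵀ.

Sanity check: (A − (-3)·I) v_1 = (0, 0, 0, 0)ᵀ = 0. ✓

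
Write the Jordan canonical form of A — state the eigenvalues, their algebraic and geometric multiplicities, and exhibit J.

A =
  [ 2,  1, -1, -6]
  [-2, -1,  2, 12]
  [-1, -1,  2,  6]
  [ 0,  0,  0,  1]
J_2(1) ⊕ J_1(1) ⊕ J_1(1)

The characteristic polynomial is
  det(x·I − A) = x^4 - 4*x^3 + 6*x^2 - 4*x + 1 = (x - 1)^4

Eigenvalues and multiplicities (the geometric multiplicity of λ is n − rank(A − λI), which equals the number of Jordan blocks for λ):
  λ = 1: algebraic multiplicity = 4, geometric multiplicity = 3

Determining the block sizes for each eigenvalue:
  λ = 1: 3 blocks summing to 4 forces exactly one block of size 2 and the rest size 1 → block sizes [2, 1, 1]

Assembling the blocks gives a Jordan form
J =
  [1, 1, 0, 0]
  [0, 1, 0, 0]
  [0, 0, 1, 0]
  [0, 0, 0, 1]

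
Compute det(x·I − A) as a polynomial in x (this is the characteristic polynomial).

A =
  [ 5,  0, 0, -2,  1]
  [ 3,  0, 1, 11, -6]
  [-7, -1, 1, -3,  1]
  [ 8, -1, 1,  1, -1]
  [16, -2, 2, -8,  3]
x^5 - 10*x^4 + 25*x^3

Expanding det(x·I − A) (e.g. by cofactor expansion or by noting that A is similar to its Jordan form J, which has the same characteristic polynomial as A) gives
  χ_A(x) = x^5 - 10*x^4 + 25*x^3
which factors as x^3*(x - 5)^2. The eigenvalues (with algebraic multiplicities) are λ = 0 with multiplicity 3, λ = 5 with multiplicity 2.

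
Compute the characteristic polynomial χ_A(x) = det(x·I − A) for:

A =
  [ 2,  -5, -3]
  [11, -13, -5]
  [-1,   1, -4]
x^3 + 15*x^2 + 75*x + 125

Expanding det(x·I − A) (e.g. by cofactor expansion or by noting that A is similar to its Jordan form J, which has the same characteristic polynomial as A) gives
  χ_A(x) = x^3 + 15*x^2 + 75*x + 125
which factors as (x + 5)^3. The eigenvalues (with algebraic multiplicities) are λ = -5 with multiplicity 3.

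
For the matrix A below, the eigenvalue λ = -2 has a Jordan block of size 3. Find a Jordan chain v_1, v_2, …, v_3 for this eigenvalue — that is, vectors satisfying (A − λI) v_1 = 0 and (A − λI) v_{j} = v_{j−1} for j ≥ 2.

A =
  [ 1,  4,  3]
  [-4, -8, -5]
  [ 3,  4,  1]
A Jordan chain for λ = -2 of length 3:
v_1 = (2, -3, 2)ᵀ
v_2 = (3, -4, 3)ᵀ
v_3 = (1, 0, 0)ᵀ

Let N = A − (-2)·I. We want v_3 with N^3 v_3 = 0 but N^2 v_3 ≠ 0; then v_{j-1} := N · v_j for j = 3, …, 2.

Pick v_3 = (1, 0, 0)ᵀ.
Then v_2 = N · v_3 = (3, -4, 3)ᵀ.
Then v_1 = N · v_2 = (2, -3, 2)ᵀ.

Sanity check: (A − (-2)·I) v_1 = (0, 0, 0)ᵀ = 0. ✓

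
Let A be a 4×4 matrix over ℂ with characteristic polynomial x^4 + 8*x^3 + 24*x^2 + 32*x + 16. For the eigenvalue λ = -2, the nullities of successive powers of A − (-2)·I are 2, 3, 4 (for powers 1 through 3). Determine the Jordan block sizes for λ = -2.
Block sizes for λ = -2: [3, 1]

From the dimensions of kernels of powers, the number of Jordan blocks of size at least j is d_j − d_{j−1} where d_j = dim ker(N^j) (with d_0 = 0). Computing the differences gives [2, 1, 1].
The number of blocks of size exactly k is (#blocks of size ≥ k) − (#blocks of size ≥ k + 1), so the partition is: 1 block(s) of size 1, 1 block(s) of size 3.
In nonincreasing order the block sizes are [3, 1].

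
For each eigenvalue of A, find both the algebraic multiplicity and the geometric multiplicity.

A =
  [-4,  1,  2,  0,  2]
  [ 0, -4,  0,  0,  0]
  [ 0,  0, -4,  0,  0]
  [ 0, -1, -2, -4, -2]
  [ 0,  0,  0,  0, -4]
λ = -4: alg = 5, geom = 4

Step 1 — factor the characteristic polynomial to read off the algebraic multiplicities:
  χ_A(x) = (x + 4)^5

Step 2 — compute geometric multiplicities via the rank-nullity identity g(λ) = n − rank(A − λI):
  rank(A − (-4)·I) = 1, so dim ker(A − (-4)·I) = n − 1 = 4

Summary:
  λ = -4: algebraic multiplicity = 5, geometric multiplicity = 4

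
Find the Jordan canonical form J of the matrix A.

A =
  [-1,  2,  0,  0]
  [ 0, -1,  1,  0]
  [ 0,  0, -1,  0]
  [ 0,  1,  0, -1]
J_3(-1) ⊕ J_1(-1)

The characteristic polynomial is
  det(x·I − A) = x^4 + 4*x^3 + 6*x^2 + 4*x + 1 = (x + 1)^4

Eigenvalues and multiplicities (the geometric multiplicity of λ is n − rank(A − λI), which equals the number of Jordan blocks for λ):
  λ = -1: algebraic multiplicity = 4, geometric multiplicity = 2

Determining the block sizes for each eigenvalue:
  λ = -1: with am = 4 and gm = 2, the partition is not yet determined (e.g. several partitions of 4 into 2 parts exist). Let N = A − (-1)·I. Computing rank(N^1) = 2, rank(N^2) = 1, rank(N^3) = 0; the number of blocks of size ≥ j is rank(N^{j−1}) − rank(N^j), giving [2, 1, 1]. So we have 1 block(s) of size 3, 1 block(s) of size 1 → block sizes [3, 1]

Assembling the blocks gives a Jordan form
J =
  [-1,  1,  0,  0]
  [ 0, -1,  1,  0]
  [ 0,  0, -1,  0]
  [ 0,  0,  0, -1]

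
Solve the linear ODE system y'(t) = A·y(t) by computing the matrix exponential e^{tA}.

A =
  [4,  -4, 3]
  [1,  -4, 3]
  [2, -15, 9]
e^{tA} =
  [3*t^2*exp(3*t)/2 + t*exp(3*t) + exp(3*t), -21*t^2*exp(3*t)/2 - 4*t*exp(3*t), 9*t^2*exp(3*t)/2 + 3*t*exp(3*t)]
  [t*exp(3*t), -7*t*exp(3*t) + exp(3*t), 3*t*exp(3*t)]
  [-t^2*exp(3*t)/2 + 2*t*exp(3*t), 7*t^2*exp(3*t)/2 - 15*t*exp(3*t), -3*t^2*exp(3*t)/2 + 6*t*exp(3*t) + exp(3*t)]

Strategy: write A = P · J · P⁻¹ where J is a Jordan canonical form, so e^{tA} = P · e^{tJ} · P⁻¹, and e^{tJ} can be computed block-by-block.

A has Jordan form
J =
  [3, 1, 0]
  [0, 3, 1]
  [0, 0, 3]
(up to reordering of blocks).

Per-block formulas:
  For a 3×3 Jordan block J_3(3): exp(t · J_3(3)) = e^(3t)·(I + t·N + (t^2/2)·N^2), where N is the 3×3 nilpotent shift.

After assembling e^{tJ} and conjugating by P, we get:

e^{tA} =
  [3*t^2*exp(3*t)/2 + t*exp(3*t) + exp(3*t), -21*t^2*exp(3*t)/2 - 4*t*exp(3*t), 9*t^2*exp(3*t)/2 + 3*t*exp(3*t)]
  [t*exp(3*t), -7*t*exp(3*t) + exp(3*t), 3*t*exp(3*t)]
  [-t^2*exp(3*t)/2 + 2*t*exp(3*t), 7*t^2*exp(3*t)/2 - 15*t*exp(3*t), -3*t^2*exp(3*t)/2 + 6*t*exp(3*t) + exp(3*t)]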